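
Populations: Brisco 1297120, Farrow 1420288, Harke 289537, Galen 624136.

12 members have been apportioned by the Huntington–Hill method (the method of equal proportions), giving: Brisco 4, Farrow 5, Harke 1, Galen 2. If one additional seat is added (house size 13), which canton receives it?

Brisco

Priority for the next seat is population ÷ (√(s·(s+1))).
Priorities: Brisco 290044.849, Farrow 259307.925, Harke 204733.576, Galen 254802.455.
Highest priority: Brisco.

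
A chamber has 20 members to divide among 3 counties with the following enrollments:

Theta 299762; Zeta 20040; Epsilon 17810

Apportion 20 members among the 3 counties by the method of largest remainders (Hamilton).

Total 337612; standard divisor 337612/20 ≈ 16880.6.
Standard quotas: Theta 17.7578, Zeta 1.1872, Epsilon 1.0551.
Lower quotas: Theta 17, Zeta 1, Epsilon 1 (sum 19, leaving 1 seat).
Remainders in descending order: Theta 0.7578, Zeta 0.1872, Epsilon 0.0551.
The surplus seat goes to Theta.

Theta 18, Zeta 1, Epsilon 1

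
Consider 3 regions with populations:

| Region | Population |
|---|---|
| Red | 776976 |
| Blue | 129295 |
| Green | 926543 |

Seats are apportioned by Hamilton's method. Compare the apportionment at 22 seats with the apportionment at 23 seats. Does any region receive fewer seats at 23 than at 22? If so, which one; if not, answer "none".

Blue

At 22 seats: Red 9, Blue 2, Green 11.
At 23 seats: Red 10, Blue 1, Green 12.
Blue drops from 2 to 1.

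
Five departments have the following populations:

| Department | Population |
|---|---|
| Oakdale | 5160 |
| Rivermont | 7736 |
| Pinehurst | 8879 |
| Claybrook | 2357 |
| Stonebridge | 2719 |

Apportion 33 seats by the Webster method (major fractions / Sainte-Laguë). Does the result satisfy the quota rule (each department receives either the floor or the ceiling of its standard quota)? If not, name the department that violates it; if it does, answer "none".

none

Standard quotas: Oakdale 6.342, Rivermont 9.508, Pinehurst 10.912, Claybrook 2.897, Stonebridge 3.342.
Webster allocation: Oakdale 6, Rivermont 10, Pinehurst 11, Claybrook 3, Stonebridge 3.
Every allocation lies between the lower and upper quota.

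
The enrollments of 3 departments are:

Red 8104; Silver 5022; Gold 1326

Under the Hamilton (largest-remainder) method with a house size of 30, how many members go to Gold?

Standard divisor: 14452 ÷ 30 ≈ 481.733.
Standard quotas: Red 16.8226, Silver 10.4249, Gold 2.7526.
Lower quotas: Red 16, Silver 10, Gold 2 (sum 28, leaving 2 seats).
Remainders in descending order: Red 0.8226, Gold 0.7526, Silver 0.4249.
Largest remainders: Red, Gold receive the extra seats.
Gold receives 3.

3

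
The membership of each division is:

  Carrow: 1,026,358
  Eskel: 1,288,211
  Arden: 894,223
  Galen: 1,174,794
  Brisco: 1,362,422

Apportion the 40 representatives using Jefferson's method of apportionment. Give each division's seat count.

Carrow 7, Eskel 9, Arden 6, Galen 8, Brisco 10

Standard divisor 5746008/40 ≈ 143650.2; standard quotas: Carrow 7.145, Eskel 8.968, Arden 6.225, Galen 8.178, Brisco 9.484.
Rounding down gives 7, 8, 6, 8, 9 = 38 seats, so the divisor must be adjusted.
With modified divisor 133400: modified quotas Carrow 7.694, Eskel 9.657, Arden 6.703, Galen 8.807, Brisco 10.213.
Rounding down: Carrow 7, Eskel 9, Arden 6, Galen 8, Brisco 10 (total 40).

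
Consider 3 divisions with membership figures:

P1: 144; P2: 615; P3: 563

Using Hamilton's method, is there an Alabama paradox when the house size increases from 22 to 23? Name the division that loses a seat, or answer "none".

P1

At 22 seats: P1 3, P2 10, P3 9.
At 23 seats: P1 2, P2 11, P3 10.
P1 drops from 3 to 2.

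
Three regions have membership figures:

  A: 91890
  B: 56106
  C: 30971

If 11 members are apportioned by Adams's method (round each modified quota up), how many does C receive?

Standard divisor 178967/11 ≈ 16269.727; standard quotas: A 5.648, B 3.448, C 1.904.
Rounding up gives 6, 4, 2 = 12 seats, so the divisor must be adjusted.
With modified divisor 18500: modified quotas A 4.967, B 3.033, C 1.674.
Rounding up: A 5, B 4, C 2 (total 11).
C receives 2.

2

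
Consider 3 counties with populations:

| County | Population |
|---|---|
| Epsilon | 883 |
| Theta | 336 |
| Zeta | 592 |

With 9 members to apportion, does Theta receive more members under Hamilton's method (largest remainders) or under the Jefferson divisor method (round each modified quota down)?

Hamilton

Hamilton: Epsilon 4, Theta 2, Zeta 3.
Jefferson: Epsilon 5, Theta 1, Zeta 3.
Theta gets 2 under Hamilton and 1 under Jefferson.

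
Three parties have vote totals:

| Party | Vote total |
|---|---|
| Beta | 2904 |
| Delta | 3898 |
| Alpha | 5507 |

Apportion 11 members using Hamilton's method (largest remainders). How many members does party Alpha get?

Standard divisor: 12309 ÷ 11 = 1119.
Standard quotas: Beta 2.5952, Delta 3.4835, Alpha 4.9214.
Lower quotas: Beta 2, Delta 3, Alpha 4 (sum 9, leaving 2 seats).
Remainders in descending order: Alpha 0.9214, Beta 0.5952, Delta 0.4835.
Largest remainders: Alpha, Beta receive the extra seats.
Alpha receives 5.

5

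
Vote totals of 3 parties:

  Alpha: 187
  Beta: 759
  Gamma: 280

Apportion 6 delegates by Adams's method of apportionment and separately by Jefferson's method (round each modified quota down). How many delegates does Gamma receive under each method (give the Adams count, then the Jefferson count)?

Adams: Alpha 1, Beta 3, Gamma 2.
Jefferson: Alpha 1, Beta 4, Gamma 1.
Gamma gets 2 under Adams and 1 under Jefferson.

2 and 1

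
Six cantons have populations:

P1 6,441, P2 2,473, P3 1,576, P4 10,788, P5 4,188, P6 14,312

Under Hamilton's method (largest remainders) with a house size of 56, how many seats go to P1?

9

Standard divisor: 39778 ÷ 56 ≈ 710.321.
Standard quotas: P1 9.0677, P2 3.4815, P3 2.2187, P4 15.1875, P5 5.8959, P6 20.1486.
Lower quotas: P1 9, P2 3, P3 2, P4 15, P5 5, P6 20 (sum 54, leaving 2 seats).
Remainders in descending order: P5 0.8959, P2 0.4815, P3 0.2187, P4 0.1875, P6 0.1486, P1 0.0677.
The surplus seats go to P5, P2.
P1 receives 9.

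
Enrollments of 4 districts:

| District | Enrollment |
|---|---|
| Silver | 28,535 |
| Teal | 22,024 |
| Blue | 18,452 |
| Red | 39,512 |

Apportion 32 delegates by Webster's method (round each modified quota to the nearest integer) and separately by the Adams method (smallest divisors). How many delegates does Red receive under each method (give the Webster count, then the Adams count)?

Webster: Silver 8, Teal 7, Blue 5, Red 12.
Adams: Silver 8, Teal 7, Blue 6, Red 11.
Red gets 12 under Webster and 11 under Adams.

12 and 11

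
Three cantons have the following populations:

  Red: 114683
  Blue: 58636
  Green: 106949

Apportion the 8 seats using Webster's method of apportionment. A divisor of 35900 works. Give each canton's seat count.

With modified divisor 35900: modified quotas Red 3.195, Blue 1.633, Green 2.979.
Rounding to the nearest integer: Red 3, Blue 2, Green 3 (total 8).

Red 3, Blue 2, Green 3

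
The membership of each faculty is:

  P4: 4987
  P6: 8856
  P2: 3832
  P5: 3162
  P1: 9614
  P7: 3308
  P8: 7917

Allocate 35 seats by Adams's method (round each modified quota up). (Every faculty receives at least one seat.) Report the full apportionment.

P4: 4, P6: 7, P2: 3, P5: 3, P1: 8, P7: 3, P8: 7

Standard divisor 41676/35 ≈ 1190.743; standard quotas: P4 4.188, P6 7.437, P2 3.218, P5 2.655, P1 8.074, P7 2.778, P8 6.649.
Rounding up gives 5, 8, 4, 3, 9, 3, 7 = 39 seats, so the divisor must be adjusted.
With modified divisor 1300: modified quotas P4 3.836, P6 6.812, P2 2.948, P5 2.432, P1 7.395, P7 2.545, P8 6.090.
Rounding up: P4 4, P6 7, P2 3, P5 3, P1 8, P7 3, P8 7 (total 35).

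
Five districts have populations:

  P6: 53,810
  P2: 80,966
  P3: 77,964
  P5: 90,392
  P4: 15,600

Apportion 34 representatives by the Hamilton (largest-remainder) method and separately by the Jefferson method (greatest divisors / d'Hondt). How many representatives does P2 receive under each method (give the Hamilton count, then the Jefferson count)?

Hamilton: P6 6, P2 8, P3 8, P5 10, P4 2.
Jefferson: P6 6, P2 9, P3 8, P5 10, P4 1.
P2 gets 8 under Hamilton and 9 under Jefferson.

8 and 9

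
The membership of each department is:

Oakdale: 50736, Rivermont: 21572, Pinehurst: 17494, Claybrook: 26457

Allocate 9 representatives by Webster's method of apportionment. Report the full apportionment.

Oakdale: 4; Rivermont: 2; Pinehurst: 1; Claybrook: 2

Standard divisor 116259/9 ≈ 12917.667; standard quotas: Oakdale 3.928, Rivermont 1.670, Pinehurst 1.354, Claybrook 2.048.
Rounding to the nearest integer gives Oakdale 4, Rivermont 2, Pinehurst 1, Claybrook 2 — total 9, matching the house size, so no adjustment is needed.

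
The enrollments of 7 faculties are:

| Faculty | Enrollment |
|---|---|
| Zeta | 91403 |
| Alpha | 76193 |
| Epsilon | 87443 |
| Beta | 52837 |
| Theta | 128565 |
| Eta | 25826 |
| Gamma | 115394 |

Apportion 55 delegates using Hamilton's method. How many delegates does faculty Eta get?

Standard divisor: 577661 ÷ 55 ≈ 10502.927.
Standard quotas: Zeta 8.7026, Alpha 7.2545, Epsilon 8.3256, Beta 5.0307, Theta 12.2409, Eta 2.4589, Gamma 10.9868.
Lower quotas: Zeta 8, Alpha 7, Epsilon 8, Beta 5, Theta 12, Eta 2, Gamma 10 (sum 52, leaving 3 seats).
Remainders in descending order: Gamma 0.9868, Zeta 0.7026, Eta 0.4589, Epsilon 0.3256, Alpha 0.2545, Theta 0.2409, Beta 0.0307.
The surplus seats go to Gamma, Zeta, Eta.
Eta receives 3.

3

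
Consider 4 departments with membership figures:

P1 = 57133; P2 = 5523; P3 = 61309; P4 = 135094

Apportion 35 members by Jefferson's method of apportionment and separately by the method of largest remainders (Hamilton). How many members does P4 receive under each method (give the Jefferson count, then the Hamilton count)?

Jefferson: P1 8, P2 0, P3 8, P4 19.
Hamilton: P1 8, P2 1, P3 8, P4 18.
P4 gets 19 under Jefferson and 18 under Hamilton.

19 and 18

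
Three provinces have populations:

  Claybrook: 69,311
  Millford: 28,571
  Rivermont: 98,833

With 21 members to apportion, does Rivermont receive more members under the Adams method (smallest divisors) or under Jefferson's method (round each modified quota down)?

Adams: Claybrook 8, Millford 3, Rivermont 10.
Jefferson: Claybrook 7, Millford 3, Rivermont 11.
Rivermont gets 10 under Adams and 11 under Jefferson.

Jefferson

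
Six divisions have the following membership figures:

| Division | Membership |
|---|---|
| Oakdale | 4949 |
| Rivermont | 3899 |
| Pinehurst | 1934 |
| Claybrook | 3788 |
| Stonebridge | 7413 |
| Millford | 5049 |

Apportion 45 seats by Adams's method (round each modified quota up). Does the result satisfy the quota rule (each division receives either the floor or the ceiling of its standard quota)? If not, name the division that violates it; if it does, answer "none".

none

Standard quotas: Oakdale 8.239, Rivermont 6.491, Pinehurst 3.220, Claybrook 6.306, Stonebridge 12.340, Millford 8.405.
Adams allocation: Oakdale 8, Rivermont 7, Pinehurst 4, Claybrook 6, Stonebridge 12, Millford 8.
Every allocation lies between the lower and upper quota.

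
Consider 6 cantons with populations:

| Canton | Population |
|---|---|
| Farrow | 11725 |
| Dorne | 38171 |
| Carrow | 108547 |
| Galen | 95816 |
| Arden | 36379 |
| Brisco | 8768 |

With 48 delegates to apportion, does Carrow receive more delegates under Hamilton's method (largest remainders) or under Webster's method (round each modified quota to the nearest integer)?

Webster

Hamilton: Farrow 2, Dorne 6, Carrow 17, Galen 15, Arden 6, Brisco 2.
Webster: Farrow 2, Dorne 6, Carrow 18, Galen 15, Arden 6, Brisco 1.
Carrow gets 17 under Hamilton and 18 under Webster.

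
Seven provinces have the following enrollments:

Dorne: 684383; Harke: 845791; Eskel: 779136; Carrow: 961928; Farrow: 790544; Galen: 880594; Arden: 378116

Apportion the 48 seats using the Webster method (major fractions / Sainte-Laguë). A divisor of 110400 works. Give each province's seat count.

Dorne 6, Harke 8, Eskel 7, Carrow 9, Farrow 7, Galen 8, Arden 3

With modified divisor 110400: modified quotas Dorne 6.199, Harke 7.661, Eskel 7.057, Carrow 8.713, Farrow 7.161, Galen 7.976, Arden 3.425.
Rounding to the nearest integer: Dorne 6, Harke 8, Eskel 7, Carrow 9, Farrow 7, Galen 8, Arden 3 (total 48).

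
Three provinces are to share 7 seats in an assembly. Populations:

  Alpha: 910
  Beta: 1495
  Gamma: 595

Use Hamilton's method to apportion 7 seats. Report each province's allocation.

Alpha 2, Beta 4, Gamma 1

Standard divisor: 3000 ÷ 7 ≈ 428.571.
Standard quotas: Alpha 2.123, Beta 3.488, Gamma 1.388.
Lower quotas: Alpha 2, Beta 3, Gamma 1 (sum 6, leaving 1 seat).
Remainders in descending order: Beta 0.488, Gamma 0.388, Alpha 0.123.
The surplus seat goes to Beta.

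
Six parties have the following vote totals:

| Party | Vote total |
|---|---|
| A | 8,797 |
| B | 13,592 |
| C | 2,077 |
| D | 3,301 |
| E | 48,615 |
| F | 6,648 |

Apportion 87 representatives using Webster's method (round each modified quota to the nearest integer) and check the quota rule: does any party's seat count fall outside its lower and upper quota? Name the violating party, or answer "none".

E

Standard quotas: A 9.218, B 14.242, C 2.176, D 3.459, E 50.939, F 6.966.
Webster allocation: A 9, B 14, C 2, D 3, E 52, F 7.
E has quota 50.939 (lower 50, upper 51) but receives 52 — outside the quota interval.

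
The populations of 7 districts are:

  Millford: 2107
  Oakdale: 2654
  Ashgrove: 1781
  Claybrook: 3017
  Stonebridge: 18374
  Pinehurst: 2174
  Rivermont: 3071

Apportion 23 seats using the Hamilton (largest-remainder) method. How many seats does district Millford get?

Standard divisor: 33178 ÷ 23 ≈ 1442.522.
Standard quotas: Millford 1.4606, Oakdale 1.8398, Ashgrove 1.2346, Claybrook 2.0915, Stonebridge 12.7374, Pinehurst 1.5071, Rivermont 2.1289.
Lower quotas: Millford 1, Oakdale 1, Ashgrove 1, Claybrook 2, Stonebridge 12, Pinehurst 1, Rivermont 2 (sum 20, leaving 3 seats).
Remainders in descending order: Oakdale 0.8398, Stonebridge 0.7374, Pinehurst 0.5071, Millford 0.4606, Ashgrove 0.2346, Rivermont 0.1289, Claybrook 0.0915.
Largest remainders: Oakdale, Stonebridge, Pinehurst receive the extra seats.
Millford receives 1.

1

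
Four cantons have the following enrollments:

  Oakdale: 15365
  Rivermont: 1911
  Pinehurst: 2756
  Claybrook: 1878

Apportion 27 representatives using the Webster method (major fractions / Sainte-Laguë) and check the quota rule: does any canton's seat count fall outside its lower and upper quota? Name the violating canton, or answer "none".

Standard quotas: Oakdale 18.935, Rivermont 2.355, Pinehurst 3.396, Claybrook 2.314.
Webster allocation: Oakdale 20, Rivermont 2, Pinehurst 3, Claybrook 2.
Oakdale has quota 18.935 (lower 18, upper 19) but receives 20 — outside the quota interval.

Oakdale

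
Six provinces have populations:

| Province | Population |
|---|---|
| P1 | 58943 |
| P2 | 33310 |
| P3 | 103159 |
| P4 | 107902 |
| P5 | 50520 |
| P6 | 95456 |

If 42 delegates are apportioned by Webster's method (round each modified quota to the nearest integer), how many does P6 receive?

9

Standard divisor 449290/42 ≈ 10697.381; standard quotas: P1 5.510, P2 3.114, P3 9.643, P4 10.087, P5 4.723, P6 8.923.
Rounding to the nearest integer gives 6, 3, 10, 10, 5, 9 = 43 seats, so the divisor must be adjusted.
With modified divisor 10800: modified quotas P1 5.458, P2 3.084, P3 9.552, P4 9.991, P5 4.678, P6 8.839.
Rounding to the nearest integer: P1 5, P2 3, P3 10, P4 10, P5 5, P6 9 (total 42).
P6 receives 9.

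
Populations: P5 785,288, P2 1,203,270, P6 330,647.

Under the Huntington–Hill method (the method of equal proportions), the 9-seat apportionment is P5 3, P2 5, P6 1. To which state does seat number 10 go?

Priority for the next seat is population ÷ (√(s·(s+1))).
Priorities: P5 226693.119, P2 219686.041, P6 233802.736.
Highest priority: P6.

P6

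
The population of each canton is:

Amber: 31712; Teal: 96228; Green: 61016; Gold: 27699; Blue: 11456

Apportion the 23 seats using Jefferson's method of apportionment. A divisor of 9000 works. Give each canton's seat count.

With modified divisor 9000: modified quotas Amber 3.524, Teal 10.692, Green 6.780, Gold 3.078, Blue 1.273.
Rounding down: Amber 3, Teal 10, Green 6, Gold 3, Blue 1 (total 23).

Amber: 3, Teal: 10, Green: 6, Gold: 3, Blue: 1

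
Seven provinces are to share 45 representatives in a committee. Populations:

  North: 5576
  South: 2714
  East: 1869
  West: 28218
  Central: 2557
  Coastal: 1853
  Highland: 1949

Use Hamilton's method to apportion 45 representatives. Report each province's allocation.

North=6; South=3; East=2; West=28; Central=2; Coastal=2; Highland=2

The standard divisor is 44736/45 ≈ 994.133.
Standard quotas: North 5.6089, South 2.7300, East 1.8800, West 28.3845, Central 2.5721, Coastal 1.8639, Highland 1.9605.
Lower quotas: North 5, South 2, East 1, West 28, Central 2, Coastal 1, Highland 1 (sum 40, leaving 5 seats).
Remainders in descending order: Highland 0.9605, East 0.8800, Coastal 0.8639, South 0.7300, North 0.6089, Central 0.5721, West 0.3845.
Largest remainders: Highland, East, Coastal, South, North receive the extra seats.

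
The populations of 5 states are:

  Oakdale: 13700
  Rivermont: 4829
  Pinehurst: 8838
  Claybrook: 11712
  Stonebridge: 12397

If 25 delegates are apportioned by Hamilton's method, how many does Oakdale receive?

The standard divisor is 51476/25 ≈ 2059.04.
Standard quotas: Oakdale 6.6536, Rivermont 2.3453, Pinehurst 4.2923, Claybrook 5.6881, Stonebridge 6.0208.
Lower quotas: Oakdale 6, Rivermont 2, Pinehurst 4, Claybrook 5, Stonebridge 6 (sum 23, leaving 2 seats).
Remainders in descending order: Claybrook 0.6881, Oakdale 0.6536, Rivermont 0.3453, Pinehurst 0.2923, Stonebridge 0.0208.
The surplus seats go to Claybrook, Oakdale.
Oakdale receives 7.

7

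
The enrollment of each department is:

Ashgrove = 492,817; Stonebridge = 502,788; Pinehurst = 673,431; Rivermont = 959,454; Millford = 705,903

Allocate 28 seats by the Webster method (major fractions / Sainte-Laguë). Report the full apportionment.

Standard divisor 3334393/28 ≈ 119085.464; standard quotas: Ashgrove 4.138, Stonebridge 4.222, Pinehurst 5.655, Rivermont 8.057, Millford 5.928.
Rounding to the nearest integer gives Ashgrove 4, Stonebridge 4, Pinehurst 6, Rivermont 8, Millford 6 — total 28, matching the house size, so no adjustment is needed.

Ashgrove 4, Stonebridge 4, Pinehurst 6, Rivermont 8, Millford 6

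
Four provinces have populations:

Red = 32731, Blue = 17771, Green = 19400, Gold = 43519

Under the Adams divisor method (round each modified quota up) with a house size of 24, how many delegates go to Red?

7

Standard divisor 113421/24 ≈ 4725.875; standard quotas: Red 6.926, Blue 3.760, Green 4.105, Gold 9.209.
Rounding up gives 7, 4, 5, 10 = 26 seats, so the divisor must be adjusted.
With modified divisor 5100: modified quotas Red 6.418, Blue 3.485, Green 3.804, Gold 8.533.
Rounding up: Red 7, Blue 4, Green 4, Gold 9 (total 24).
Red receives 7.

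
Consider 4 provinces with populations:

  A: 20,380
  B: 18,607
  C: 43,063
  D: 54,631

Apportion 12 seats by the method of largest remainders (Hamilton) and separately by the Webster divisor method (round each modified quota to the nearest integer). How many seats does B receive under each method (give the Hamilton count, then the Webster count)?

Hamilton: A 2, B 1, C 4, D 5.
Webster: A 2, B 2, C 4, D 4.
B gets 1 under Hamilton and 2 under Webster.

1 and 2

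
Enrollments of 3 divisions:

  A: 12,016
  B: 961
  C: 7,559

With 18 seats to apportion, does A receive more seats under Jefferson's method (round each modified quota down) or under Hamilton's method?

Jefferson

Jefferson: A 11, B 0, C 7.
Hamilton: A 10, B 1, C 7.
A gets 11 under Jefferson and 10 under Hamilton.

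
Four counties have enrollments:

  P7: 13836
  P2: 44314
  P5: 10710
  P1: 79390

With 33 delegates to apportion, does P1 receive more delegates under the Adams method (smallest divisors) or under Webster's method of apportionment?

Adams: P7 3, P2 10, P5 3, P1 17.
Webster: P7 3, P2 10, P5 2, P1 18.
P1 gets 17 under Adams and 18 under Webster.

Webster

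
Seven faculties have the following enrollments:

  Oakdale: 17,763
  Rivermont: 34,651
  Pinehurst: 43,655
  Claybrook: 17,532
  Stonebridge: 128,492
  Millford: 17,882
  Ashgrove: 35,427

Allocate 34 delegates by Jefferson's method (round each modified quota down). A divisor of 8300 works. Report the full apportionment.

With modified divisor 8300: modified quotas Oakdale 2.140, Rivermont 4.175, Pinehurst 5.260, Claybrook 2.112, Stonebridge 15.481, Millford 2.154, Ashgrove 4.268.
Rounding down: Oakdale 2, Rivermont 4, Pinehurst 5, Claybrook 2, Stonebridge 15, Millford 2, Ashgrove 4 (total 34).

Oakdale: 2; Rivermont: 4; Pinehurst: 5; Claybrook: 2; Stonebridge: 15; Millford: 2; Ashgrove: 4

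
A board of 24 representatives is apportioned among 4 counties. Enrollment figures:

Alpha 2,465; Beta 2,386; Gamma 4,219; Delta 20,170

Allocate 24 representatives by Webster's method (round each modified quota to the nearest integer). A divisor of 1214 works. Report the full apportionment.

Alpha 2, Beta 2, Gamma 3, Delta 17

With modified divisor 1214: modified quotas Alpha 2.030, Beta 1.965, Gamma 3.475, Delta 16.614.
Rounding to the nearest integer: Alpha 2, Beta 2, Gamma 3, Delta 17 (total 24).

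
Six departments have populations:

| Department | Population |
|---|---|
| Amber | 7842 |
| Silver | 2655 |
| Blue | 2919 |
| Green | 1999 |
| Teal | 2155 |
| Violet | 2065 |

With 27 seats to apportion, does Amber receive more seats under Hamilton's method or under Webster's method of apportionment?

Hamilton

Hamilton: Amber 11, Silver 3, Blue 4, Green 3, Teal 3, Violet 3.
Webster: Amber 10, Silver 4, Blue 4, Green 3, Teal 3, Violet 3.
Amber gets 11 under Hamilton and 10 under Webster.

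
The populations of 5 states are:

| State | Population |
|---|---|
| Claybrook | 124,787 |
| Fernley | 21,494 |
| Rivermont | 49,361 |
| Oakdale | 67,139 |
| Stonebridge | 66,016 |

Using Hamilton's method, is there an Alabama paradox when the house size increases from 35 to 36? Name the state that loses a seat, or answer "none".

Fernley

At 35 seats: Claybrook 13, Fernley 3, Rivermont 5, Oakdale 7, Stonebridge 7.
At 36 seats: Claybrook 14, Fernley 2, Rivermont 6, Oakdale 7, Stonebridge 7.
Fernley drops from 3 to 2.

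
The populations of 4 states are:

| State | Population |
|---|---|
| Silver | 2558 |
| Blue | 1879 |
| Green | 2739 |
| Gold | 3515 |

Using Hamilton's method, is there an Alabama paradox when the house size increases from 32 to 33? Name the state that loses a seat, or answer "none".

At 32 seats: Silver 8, Blue 6, Green 8, Gold 10.
At 33 seats: Silver 8, Blue 6, Green 8, Gold 11.
No state's allocation decreased.

none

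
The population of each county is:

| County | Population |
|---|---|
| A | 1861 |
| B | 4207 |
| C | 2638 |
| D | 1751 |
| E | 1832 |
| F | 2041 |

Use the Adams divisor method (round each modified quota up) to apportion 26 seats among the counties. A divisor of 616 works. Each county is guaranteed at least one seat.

A=4, B=7, C=5, D=3, E=3, F=4

With modified divisor 616: modified quotas A 3.021, B 6.830, C 4.282, D 2.843, E 2.974, F 3.313.
Rounding up: A 4, B 7, C 5, D 3, E 3, F 4 (total 26).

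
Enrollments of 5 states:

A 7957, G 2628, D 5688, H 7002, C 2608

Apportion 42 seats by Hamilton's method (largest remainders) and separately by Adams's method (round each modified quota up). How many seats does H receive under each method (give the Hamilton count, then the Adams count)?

Hamilton: A 13, G 4, D 9, H 12, C 4.
Adams: A 13, G 5, D 9, H 11, C 4.
H gets 12 under Hamilton and 11 under Adams.

12 and 11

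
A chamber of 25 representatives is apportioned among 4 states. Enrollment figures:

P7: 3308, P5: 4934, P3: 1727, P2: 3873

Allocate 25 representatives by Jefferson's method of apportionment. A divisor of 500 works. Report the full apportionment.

With modified divisor 500: modified quotas P7 6.616, P5 9.868, P3 3.454, P2 7.746.
Rounding down: P7 6, P5 9, P3 3, P2 7 (total 25).

P7 6, P5 9, P3 3, P2 7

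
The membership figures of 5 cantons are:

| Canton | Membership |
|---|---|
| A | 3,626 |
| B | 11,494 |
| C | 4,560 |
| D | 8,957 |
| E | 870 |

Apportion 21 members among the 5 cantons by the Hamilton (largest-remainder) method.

A 3; B 8; C 3; D 6; E 1

Standard divisor: 29507 ÷ 21 ≈ 1405.095.
Standard quotas: A 2.5806, B 8.1802, C 3.2453, D 6.3747, E 0.6192.
Lower quotas: A 2, B 8, C 3, D 6, E 0 (sum 19, leaving 2 seats).
Remainders in descending order: E 0.6192, A 0.5806, D 0.3747, C 0.2453, B 0.1802.
The surplus seats go to E, A.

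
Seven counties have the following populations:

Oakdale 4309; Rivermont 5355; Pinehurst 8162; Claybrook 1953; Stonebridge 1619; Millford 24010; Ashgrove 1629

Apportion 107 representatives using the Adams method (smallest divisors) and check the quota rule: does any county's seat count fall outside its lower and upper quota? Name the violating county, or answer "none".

Standard quotas: Oakdale 9.802, Rivermont 12.182, Pinehurst 18.567, Claybrook 4.443, Stonebridge 3.683, Millford 54.618, Ashgrove 3.706.
Adams allocation: Oakdale 10, Rivermont 12, Pinehurst 19, Claybrook 5, Stonebridge 4, Millford 53, Ashgrove 4.
Millford has quota 54.618 (lower 54, upper 55) but receives 53 — outside the quota interval.

Millford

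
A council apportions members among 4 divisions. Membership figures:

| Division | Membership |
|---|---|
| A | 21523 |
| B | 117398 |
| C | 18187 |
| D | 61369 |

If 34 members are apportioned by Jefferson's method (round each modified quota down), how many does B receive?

19

Standard divisor 218477/34 ≈ 6425.794; standard quotas: A 3.349, B 18.270, C 2.830, D 9.550.
Rounding down gives 3, 18, 2, 9 = 32 seats, so the divisor must be adjusted.
With modified divisor 6114.53: modified quotas A 3.520, B 19.200, C 2.974, D 10.037.
Rounding down: A 3, B 19, C 2, D 10 (total 34).
B receives 19.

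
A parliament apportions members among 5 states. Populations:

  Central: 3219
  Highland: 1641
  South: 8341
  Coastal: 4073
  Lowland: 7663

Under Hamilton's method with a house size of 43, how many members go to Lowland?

13

Standard divisor: 24937 ÷ 43 ≈ 579.93.
Standard quotas: Central 5.5507, Highland 2.8297, South 14.3828, Coastal 7.0233, Lowland 13.2137.
Lower quotas: Central 5, Highland 2, South 14, Coastal 7, Lowland 13 (sum 41, leaving 2 seats).
Remainders in descending order: Highland 0.8297, Central 0.5507, South 0.3828, Lowland 0.2137, Coastal 0.0233.
The surplus seats go to Highland, Central.
Lowland receives 13.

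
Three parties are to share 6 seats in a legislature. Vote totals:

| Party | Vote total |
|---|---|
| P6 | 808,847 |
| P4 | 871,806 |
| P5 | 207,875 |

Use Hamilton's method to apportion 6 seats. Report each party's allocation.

P6: 2, P4: 3, P5: 1

Standard divisor: 1888528 ÷ 6 ≈ 314754.667.
Standard quotas: P6 2.5698, P4 2.7698, P5 0.6604.
Lower quotas: P6 2, P4 2, P5 0 (sum 4, leaving 2 seats).
Remainders in descending order: P4 0.7698, P5 0.6604, P6 0.5698.
The surplus seats go to P4, P5.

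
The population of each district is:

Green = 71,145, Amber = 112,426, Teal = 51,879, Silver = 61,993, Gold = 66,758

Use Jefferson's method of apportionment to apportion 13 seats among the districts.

Standard divisor 364201/13 ≈ 28015.462; standard quotas: Green 2.539, Amber 4.013, Teal 1.852, Silver 2.213, Gold 2.383.
Rounding down gives 2, 4, 1, 2, 2 = 11 seats, so the divisor must be adjusted.
With modified divisor 23100: modified quotas Green 3.080, Amber 4.867, Teal 2.246, Silver 2.684, Gold 2.890.
Rounding down: Green 3, Amber 4, Teal 2, Silver 2, Gold 2 (total 13).

Green 3, Amber 4, Teal 2, Silver 2, Gold 2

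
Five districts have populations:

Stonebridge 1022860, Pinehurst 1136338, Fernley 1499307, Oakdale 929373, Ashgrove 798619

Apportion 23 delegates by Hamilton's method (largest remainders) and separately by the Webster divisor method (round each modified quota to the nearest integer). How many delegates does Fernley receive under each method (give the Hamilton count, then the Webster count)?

Hamilton: Stonebridge 4, Pinehurst 5, Fernley 6, Oakdale 4, Ashgrove 4.
Webster: Stonebridge 4, Pinehurst 5, Fernley 7, Oakdale 4, Ashgrove 3.
Fernley gets 6 under Hamilton and 7 under Webster.

6 and 7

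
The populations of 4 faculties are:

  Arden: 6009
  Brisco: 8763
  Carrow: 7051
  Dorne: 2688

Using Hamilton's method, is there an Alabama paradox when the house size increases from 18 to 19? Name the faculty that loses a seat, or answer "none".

At 18 seats: Arden 4, Brisco 7, Carrow 5, Dorne 2.
At 19 seats: Arden 5, Brisco 7, Carrow 5, Dorne 2.
No faculty's allocation decreased.

none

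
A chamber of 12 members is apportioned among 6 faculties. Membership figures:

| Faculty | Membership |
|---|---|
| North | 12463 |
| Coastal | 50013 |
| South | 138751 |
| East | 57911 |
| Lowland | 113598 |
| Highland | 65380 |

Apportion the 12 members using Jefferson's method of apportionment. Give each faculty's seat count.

Standard divisor 438116/12 ≈ 36509.667; standard quotas: North 0.341, Coastal 1.370, South 3.800, East 1.586, Lowland 3.111, Highland 1.791.
Rounding down gives 0, 1, 3, 1, 3, 1 = 9 seats, so the divisor must be adjusted.
With modified divisor 28566.3: modified quotas North 0.436, Coastal 1.751, South 4.857, East 2.027, Lowland 3.977, Highland 2.289.
Rounding down: North 0, Coastal 1, South 4, East 2, Lowland 3, Highland 2 (total 12).

North 0, Coastal 1, South 4, East 2, Lowland 3, Highland 2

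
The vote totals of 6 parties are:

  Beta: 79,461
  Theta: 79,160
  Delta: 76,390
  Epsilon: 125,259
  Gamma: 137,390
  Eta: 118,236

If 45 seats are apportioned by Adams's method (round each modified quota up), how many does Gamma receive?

Standard divisor 615896/45 ≈ 13686.578; standard quotas: Beta 5.806, Theta 5.784, Delta 5.581, Epsilon 9.152, Gamma 10.038, Eta 8.639.
Rounding up gives 6, 6, 6, 10, 11, 9 = 48 seats, so the divisor must be adjusted.
With modified divisor 15000: modified quotas Beta 5.297, Theta 5.277, Delta 5.093, Epsilon 8.351, Gamma 9.159, Eta 7.882.
Rounding up: Beta 6, Theta 6, Delta 6, Epsilon 9, Gamma 10, Eta 8 (total 45).
Gamma receives 10.

10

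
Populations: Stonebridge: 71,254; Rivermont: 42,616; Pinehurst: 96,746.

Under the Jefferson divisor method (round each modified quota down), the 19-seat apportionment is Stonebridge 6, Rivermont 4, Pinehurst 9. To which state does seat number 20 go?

Stonebridge

Priority for the next seat is population ÷ (current seats + 1).
Priorities: Stonebridge 10179.143, Rivermont 8523.200, Pinehurst 9674.600.
Highest priority: Stonebridge.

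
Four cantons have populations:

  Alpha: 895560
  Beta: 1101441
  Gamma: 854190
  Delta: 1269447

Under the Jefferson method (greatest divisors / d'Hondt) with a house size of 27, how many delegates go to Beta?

7

Standard divisor 4120638/27 ≈ 152616.222; standard quotas: Alpha 5.868, Beta 7.217, Gamma 5.597, Delta 8.318.
Rounding down gives 5, 7, 5, 8 = 25 seats, so the divisor must be adjusted.
With modified divisor 141700: modified quotas Alpha 6.320, Beta 7.773, Gamma 6.028, Delta 8.959.
Rounding down: Alpha 6, Beta 7, Gamma 6, Delta 8 (total 27).
Beta receives 7.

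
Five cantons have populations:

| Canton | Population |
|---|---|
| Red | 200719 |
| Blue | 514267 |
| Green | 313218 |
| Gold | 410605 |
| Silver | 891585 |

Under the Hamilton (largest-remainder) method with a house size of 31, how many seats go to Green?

Total 2330394; standard divisor 2330394/31 = 75174.
Standard quotas: Red 2.6701, Blue 6.8410, Green 4.1666, Gold 5.4621, Silver 11.8603.
Lower quotas: Red 2, Blue 6, Green 4, Gold 5, Silver 11 (sum 28, leaving 3 seats).
Remainders in descending order: Silver 0.8603, Blue 0.8410, Red 0.6701, Gold 0.4621, Green 0.1666.
Largest remainders: Silver, Blue, Red receive the extra seats.
Green receives 4.

4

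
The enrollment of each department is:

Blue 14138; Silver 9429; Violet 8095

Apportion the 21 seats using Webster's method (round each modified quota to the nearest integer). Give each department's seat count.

Blue 10, Silver 6, Violet 5

Standard divisor 31662/21 ≈ 1507.714; standard quotas: Blue 9.377, Silver 6.254, Violet 5.369.
Rounding to the nearest integer gives 9, 6, 5 = 20 seats, so the divisor must be adjusted.
With modified divisor 1480: modified quotas Blue 9.553, Silver 6.371, Violet 5.470.
Rounding to the nearest integer: Blue 10, Silver 6, Violet 5 (total 21).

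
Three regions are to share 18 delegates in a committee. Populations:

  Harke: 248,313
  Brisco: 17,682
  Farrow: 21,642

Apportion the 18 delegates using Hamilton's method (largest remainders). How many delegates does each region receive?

The standard divisor is 287637/18 ≈ 15979.833.
Standard quotas: Harke 15.5391, Brisco 1.1065, Farrow 1.3543.
Lower quotas: Harke 15, Brisco 1, Farrow 1 (sum 17, leaving 1 seat).
Remainders in descending order: Harke 0.5391, Farrow 0.3543, Brisco 0.1065.
The surplus seat goes to Harke.

Harke 16, Brisco 1, Farrow 1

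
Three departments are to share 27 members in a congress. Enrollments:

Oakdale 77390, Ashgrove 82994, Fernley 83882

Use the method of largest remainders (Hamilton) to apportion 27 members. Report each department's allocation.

Oakdale 9; Ashgrove 9; Fernley 9

Standard divisor: 244266 ÷ 27 ≈ 9046.889.
Standard quotas: Oakdale 8.5543, Ashgrove 9.1738, Fernley 9.2719.
Lower quotas: Oakdale 8, Ashgrove 9, Fernley 9 (sum 26, leaving 1 seat).
Remainders in descending order: Oakdale 0.5543, Fernley 0.2719, Ashgrove 0.1738.
Largest remainder: Oakdale receives the extra seat.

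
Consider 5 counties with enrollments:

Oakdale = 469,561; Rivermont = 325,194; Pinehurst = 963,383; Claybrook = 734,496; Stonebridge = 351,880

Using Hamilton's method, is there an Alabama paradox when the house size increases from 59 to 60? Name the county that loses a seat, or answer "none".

At 59 seats: Oakdale 10, Rivermont 7, Pinehurst 20, Claybrook 15, Stonebridge 7.
At 60 seats: Oakdale 10, Rivermont 7, Pinehurst 20, Claybrook 16, Stonebridge 7.
No county's allocation decreased.

none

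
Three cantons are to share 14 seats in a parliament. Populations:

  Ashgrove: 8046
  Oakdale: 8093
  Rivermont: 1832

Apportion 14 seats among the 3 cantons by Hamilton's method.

Ashgrove=6, Oakdale=6, Rivermont=2

Standard divisor: 17971 ÷ 14 ≈ 1283.643.
Standard quotas: Ashgrove 6.2681, Oakdale 6.3047, Rivermont 1.4272.
Lower quotas: Ashgrove 6, Oakdale 6, Rivermont 1 (sum 13, leaving 1 seat).
Remainders in descending order: Rivermont 0.4272, Oakdale 0.3047, Ashgrove 0.2681.
Largest remainder: Rivermont receives the extra seat.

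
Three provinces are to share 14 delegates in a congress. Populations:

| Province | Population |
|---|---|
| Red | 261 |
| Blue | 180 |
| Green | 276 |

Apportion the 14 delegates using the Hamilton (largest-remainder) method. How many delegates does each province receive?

The standard divisor is 717/14 ≈ 51.214.
Standard quotas: Red 5.096, Blue 3.515, Green 5.389.
Lower quotas: Red 5, Blue 3, Green 5 (sum 13, leaving 1 seat).
Remainders in descending order: Blue 0.515, Green 0.389, Red 0.096.
The surplus seat goes to Blue.

Red=5, Blue=4, Green=5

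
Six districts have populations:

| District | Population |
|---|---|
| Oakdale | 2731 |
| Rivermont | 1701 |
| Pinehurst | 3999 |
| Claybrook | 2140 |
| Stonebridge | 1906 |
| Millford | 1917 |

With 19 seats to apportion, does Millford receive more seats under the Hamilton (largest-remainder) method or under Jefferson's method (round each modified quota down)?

Hamilton: Oakdale 4, Rivermont 2, Pinehurst 5, Claybrook 3, Stonebridge 2, Millford 3.
Jefferson: Oakdale 4, Rivermont 2, Pinehurst 6, Claybrook 3, Stonebridge 2, Millford 2.
Millford gets 3 under Hamilton and 2 under Jefferson.

Hamilton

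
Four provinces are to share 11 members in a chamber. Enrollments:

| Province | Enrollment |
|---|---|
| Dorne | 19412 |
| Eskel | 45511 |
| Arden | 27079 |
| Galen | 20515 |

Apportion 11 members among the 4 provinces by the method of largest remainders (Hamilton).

Dorne 2, Eskel 4, Arden 3, Galen 2

Total 112517; standard divisor 112517/11 ≈ 10228.818.
Standard quotas: Dorne 1.8978, Eskel 4.4493, Arden 2.6473, Galen 2.0056.
Lower quotas: Dorne 1, Eskel 4, Arden 2, Galen 2 (sum 9, leaving 2 seats).
Remainders in descending order: Dorne 0.8978, Arden 0.6473, Eskel 0.4493, Galen 0.0056.
The surplus seats go to Dorne, Arden.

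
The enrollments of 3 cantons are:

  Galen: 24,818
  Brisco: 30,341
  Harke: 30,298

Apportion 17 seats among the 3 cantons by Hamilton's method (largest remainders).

The standard divisor is 85457/17 ≈ 5026.882.
Standard quotas: Galen 4.9371, Brisco 6.0357, Harke 6.0272.
Lower quotas: Galen 4, Brisco 6, Harke 6 (sum 16, leaving 1 seat).
Remainders in descending order: Galen 0.9371, Brisco 0.0357, Harke 0.0272.
Largest remainder: Galen receives the extra seat.

Galen=5, Brisco=6, Harke=6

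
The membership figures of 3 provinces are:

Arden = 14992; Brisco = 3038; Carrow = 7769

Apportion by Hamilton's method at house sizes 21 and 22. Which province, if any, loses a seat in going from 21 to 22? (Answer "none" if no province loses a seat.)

At 21 seats: Arden 12, Brisco 3, Carrow 6.
At 22 seats: Arden 13, Brisco 2, Carrow 7.
Brisco drops from 3 to 2.

Brisco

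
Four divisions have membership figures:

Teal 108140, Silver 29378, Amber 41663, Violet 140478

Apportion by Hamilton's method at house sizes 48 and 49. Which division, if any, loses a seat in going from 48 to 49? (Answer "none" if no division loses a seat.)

Silver

At 48 seats: Teal 16, Silver 5, Amber 6, Violet 21.
At 49 seats: Teal 17, Silver 4, Amber 6, Violet 22.
Silver drops from 5 to 4.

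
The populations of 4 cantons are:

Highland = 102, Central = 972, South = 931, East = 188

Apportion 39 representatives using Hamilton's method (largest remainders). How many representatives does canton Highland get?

2

The standard divisor is 2193/39 ≈ 56.231.
Standard quotas: Highland 1.814, Central 17.286, South 16.557, East 3.343.
Lower quotas: Highland 1, Central 17, South 16, East 3 (sum 37, leaving 2 seats).
Remainders in descending order: Highland 0.814, South 0.557, East 0.343, Central 0.286.
The surplus seats go to Highland, South.
Highland receives 2.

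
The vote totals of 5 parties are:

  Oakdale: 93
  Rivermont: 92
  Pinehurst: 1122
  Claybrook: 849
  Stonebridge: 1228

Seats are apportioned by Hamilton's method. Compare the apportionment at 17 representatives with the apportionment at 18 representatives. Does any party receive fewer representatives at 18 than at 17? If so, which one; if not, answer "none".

Oakdale

At 17 seats: Oakdale 1, Rivermont 0, Pinehurst 6, Claybrook 4, Stonebridge 6.
At 18 seats: Oakdale 0, Rivermont 0, Pinehurst 6, Claybrook 5, Stonebridge 7.
Oakdale drops from 1 to 0.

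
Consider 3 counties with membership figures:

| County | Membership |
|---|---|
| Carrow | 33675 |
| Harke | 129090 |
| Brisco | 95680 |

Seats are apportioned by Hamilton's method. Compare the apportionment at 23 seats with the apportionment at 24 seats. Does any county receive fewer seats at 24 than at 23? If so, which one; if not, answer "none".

At 23 seats: Carrow 3, Harke 11, Brisco 9.
At 24 seats: Carrow 3, Harke 12, Brisco 9.
No county's allocation decreased.

none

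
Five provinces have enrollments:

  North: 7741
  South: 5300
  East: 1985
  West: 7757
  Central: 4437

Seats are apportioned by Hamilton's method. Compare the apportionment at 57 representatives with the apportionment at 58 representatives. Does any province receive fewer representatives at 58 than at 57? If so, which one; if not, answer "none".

At 57 seats: North 16, South 11, East 4, West 16, Central 10.
At 58 seats: North 17, South 11, East 4, West 17, Central 9.
Central drops from 10 to 9.

Central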